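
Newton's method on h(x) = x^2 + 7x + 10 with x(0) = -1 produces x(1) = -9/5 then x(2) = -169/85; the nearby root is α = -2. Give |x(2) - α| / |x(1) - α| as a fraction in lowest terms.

x(1) - α = -9/5 - (-2) = -9/5 + 2 = 1/5, so |x(1) - α| = 1/5.
x(2) - α = -169/85 - (-2) = -169/85 + 2 = 1/85, so |x(2) - α| = 1/85.
Ratio = (1/85) / (1/5) = 1/17.

1/17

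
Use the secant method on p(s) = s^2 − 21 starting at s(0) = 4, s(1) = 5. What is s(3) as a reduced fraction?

p(4) = −5, p(5) = 4. s(2) = 5 − 4·(5 − 4)/(4 − (−5)) = 41/9.
p(5) = 4, p(41/9) = −20/81. s(3) = (41/9) − (−20/81)·((41/9) − 5)/((−20/81) − 4) = 197/43.

197/43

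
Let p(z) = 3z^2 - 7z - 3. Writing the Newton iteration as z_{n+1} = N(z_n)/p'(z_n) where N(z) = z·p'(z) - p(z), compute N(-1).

6

p'(z) = 6z - 7.
N(z) = z·p'(z) - p(z) = z·(6z - 7) - (3z^2 - 7z - 3) = 3z^2 + 3.
N(-1) = 6.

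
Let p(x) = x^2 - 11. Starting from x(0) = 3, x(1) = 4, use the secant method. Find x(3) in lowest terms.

p(3) = -2, p(4) = 5. x(2) = 4 - 5·(4 - 3)/(5 - (-2)) = 23/7.
p(4) = 5, p(23/7) = -10/49. x(3) = (23/7) - (-10/49)·((23/7) - 4)/((-10/49) - 5) = 169/51.

169/51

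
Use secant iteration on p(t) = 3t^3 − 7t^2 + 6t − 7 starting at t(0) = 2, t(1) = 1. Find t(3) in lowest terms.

39/19

p(2) = 1, p(1) = −5. t(2) = 1 − (−5)·(1 − 2)/((−5) − 1) = 11/6.
p(1) = −5, p(11/6) = −25/24. t(3) = (11/6) − (−25/24)·((11/6) − 1)/((−25/24) − (−5)) = 39/19.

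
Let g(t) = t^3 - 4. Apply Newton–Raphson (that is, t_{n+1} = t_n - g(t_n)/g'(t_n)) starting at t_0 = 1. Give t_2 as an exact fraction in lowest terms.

g'(t) = 3t^2.
g(1) = -3, g'(1) = 3, so t_1 = 1 - (-3)/3 = 2.
g(2) = 4, g'(2) = 12, so t_2 = 2 - 4/12 = 5/3.

5/3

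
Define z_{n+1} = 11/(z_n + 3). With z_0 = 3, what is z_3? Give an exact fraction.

z_1 = 11/(3 + 3) = 11/6.
z_2 = 11/(11/6 + 3) = 66/29.
z_3 = 11/(66/29 + 3) = 319/153.

319/153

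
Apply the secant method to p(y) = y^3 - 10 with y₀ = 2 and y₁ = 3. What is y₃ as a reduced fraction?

p(2) = -2, p(3) = 17. y₂ = 3 - 17·(3 - 2)/(17 - (-2)) = 40/19.
p(3) = 17, p(40/19) = -4590/6859. y₃ = (40/19) - (-4590/6859)·((40/19) - 3)/((-4590/6859) - 17) = 15250/7129.

15250/7129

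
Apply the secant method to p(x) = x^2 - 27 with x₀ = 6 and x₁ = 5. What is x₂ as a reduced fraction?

p(6) = 9, p(5) = -2. x₂ = 5 - (-2)·(5 - 6)/((-2) - 9) = 57/11.

57/11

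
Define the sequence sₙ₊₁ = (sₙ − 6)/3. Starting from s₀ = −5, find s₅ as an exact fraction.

s₁ = ((−5) − 6)/3 = −11/3.
s₂ = ((−11/3) − 6)/3 = −29/9.
s₃ = ((−29/9) − 6)/3 = −83/27.
s₄ = ((−83/27) − 6)/3 = −245/81.
s₅ = ((−245/81) − 6)/3 = −731/243.

−731/243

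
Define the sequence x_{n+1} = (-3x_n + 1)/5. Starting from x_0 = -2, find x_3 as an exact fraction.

x_1 = (-3·(-2) + 1)/5 = 7/5.
x_2 = (-3·(7/5) + 1)/5 = -16/25.
x_3 = (-3·(-16/25) + 1)/5 = 73/125.

73/125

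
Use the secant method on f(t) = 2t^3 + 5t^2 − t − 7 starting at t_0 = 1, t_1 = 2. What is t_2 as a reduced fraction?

29/28

f(1) = −1, f(2) = 27. t_2 = 2 − 27·(2 − 1)/(27 − (−1)) = 29/28.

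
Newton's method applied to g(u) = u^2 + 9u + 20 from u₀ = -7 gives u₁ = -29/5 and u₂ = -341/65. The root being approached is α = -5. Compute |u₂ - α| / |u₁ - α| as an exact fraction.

4/13

u₁ - α = -29/5 - (-5) = -29/5 + 5 = -4/5, so |u₁ - α| = 4/5.
u₂ - α = -341/65 - (-5) = -341/65 + 5 = -16/65, so |u₂ - α| = 16/65.
Ratio = (16/65) / (4/5) = 4/13.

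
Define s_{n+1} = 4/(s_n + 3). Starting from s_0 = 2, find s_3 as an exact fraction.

s_1 = 4/(2 + 3) = 4/5.
s_2 = 4/(4/5 + 3) = 20/19.
s_3 = 4/(20/19 + 3) = 76/77.

76/77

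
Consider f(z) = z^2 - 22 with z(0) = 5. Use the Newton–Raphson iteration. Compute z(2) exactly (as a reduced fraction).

4409/940

f'(z) = 2z.
f(5) = 3, f'(5) = 10, so z(1) = 5 - 3/10 = 47/10.
f(47/10) = 9/100, f'(47/10) = 47/5, so z(2) = (47/10) - (9/100)/(47/5) = 4409/940.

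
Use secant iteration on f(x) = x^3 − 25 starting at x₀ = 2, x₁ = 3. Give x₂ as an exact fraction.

f(2) = −17, f(3) = 2. x₂ = 3 − 2·(3 − 2)/(2 − (−17)) = 55/19.

55/19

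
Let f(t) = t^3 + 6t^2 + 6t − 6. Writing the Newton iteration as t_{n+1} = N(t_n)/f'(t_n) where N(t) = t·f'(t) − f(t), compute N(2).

46

f'(t) = 3t^2 + 12t + 6.
N(t) = t·f'(t) − f(t) = t·(3t^2 + 12t + 6) − (t^3 + 6t^2 + 6t − 6) = 2t^3 + 6t^2 + 6.
N(2) = 46.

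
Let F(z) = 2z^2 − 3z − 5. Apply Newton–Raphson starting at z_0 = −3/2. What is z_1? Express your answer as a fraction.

F'(z) = 4z − 3.
F(−3/2) = 4, F'(−3/2) = −9, so z_1 = (−3/2) − 4/(−9) = −19/18.

−19/18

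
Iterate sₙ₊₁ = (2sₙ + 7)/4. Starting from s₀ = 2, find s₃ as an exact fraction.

53/16

s₁ = (2·2 + 7)/4 = 11/4.
s₂ = (2·(11/4) + 7)/4 = 25/8.
s₃ = (2·(25/8) + 7)/4 = 53/16.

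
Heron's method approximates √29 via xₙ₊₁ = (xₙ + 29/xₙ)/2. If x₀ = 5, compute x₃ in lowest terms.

528527/98145

x₁ = (5 + 29/5)/2 = 27/5.
x₂ = (27/5 + 29/(27/5))/2 = 727/135.
x₃ = (727/135 + 29/(727/135))/2 = 528527/98145.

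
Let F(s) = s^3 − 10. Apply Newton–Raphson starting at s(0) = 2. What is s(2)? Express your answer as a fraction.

F'(s) = 3s^2.
F(2) = −2, F'(2) = 12, so s(1) = 2 − (−2)/12 = 13/6.
F(13/6) = 37/216, F'(13/6) = 169/12, so s(2) = (13/6) − (37/216)/(169/12) = 3277/1521.

3277/1521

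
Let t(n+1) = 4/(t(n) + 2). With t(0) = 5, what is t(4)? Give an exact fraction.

32/25

t(1) = 4/(5 + 2) = 4/7.
t(2) = 4/(4/7 + 2) = 14/9.
t(3) = 4/(14/9 + 2) = 9/8.
t(4) = 4/(9/8 + 2) = 32/25.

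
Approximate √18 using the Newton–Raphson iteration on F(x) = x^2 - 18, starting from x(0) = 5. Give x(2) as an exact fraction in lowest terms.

F'(x) = 2x.
F(5) = 7, F'(5) = 10, so x(1) = 5 - 7/10 = 43/10.
F(43/10) = 49/100, F'(43/10) = 43/5, so x(2) = (43/10) - (49/100)/(43/5) = 3649/860.

3649/860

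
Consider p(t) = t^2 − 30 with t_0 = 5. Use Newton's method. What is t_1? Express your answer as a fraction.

p'(t) = 2t.
p(5) = −5, p'(5) = 10, so t_1 = 5 − (−5)/10 = 11/2.

11/2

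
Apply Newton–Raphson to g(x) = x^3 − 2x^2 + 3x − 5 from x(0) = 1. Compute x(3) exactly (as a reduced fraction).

1385515/744574

g'(x) = 3x^2 − 4x + 3.
g(1) = −3, g'(1) = 2, so x(1) = 1 − (−3)/2 = 5/2.
g(5/2) = 45/8, g'(5/2) = 47/4, so x(2) = (5/2) − (45/8)/(47/4) = 95/47.
g(95/47) = 119475/103823, g'(95/47) = 15842/2209, so x(3) = (95/47) − (119475/103823)/(15842/2209) = 1385515/744574.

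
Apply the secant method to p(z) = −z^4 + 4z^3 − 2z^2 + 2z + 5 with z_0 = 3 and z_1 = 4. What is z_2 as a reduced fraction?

p(3) = 20, p(4) = −19. z_2 = 4 − (−19)·(4 − 3)/((−19) − 20) = 137/39.

137/39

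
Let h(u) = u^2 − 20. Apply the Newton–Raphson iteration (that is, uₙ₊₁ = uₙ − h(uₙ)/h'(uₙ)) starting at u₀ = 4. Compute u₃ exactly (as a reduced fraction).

h'(u) = 2u.
h(4) = −4, h'(4) = 8, so u₁ = 4 − (−4)/8 = 9/2.
h(9/2) = 1/4, h'(9/2) = 9, so u₂ = (9/2) − (1/4)/9 = 161/36.
h(161/36) = 1/1296, h'(161/36) = 161/18, so u₃ = (161/36) − (1/1296)/(161/18) = 51841/11592.

51841/11592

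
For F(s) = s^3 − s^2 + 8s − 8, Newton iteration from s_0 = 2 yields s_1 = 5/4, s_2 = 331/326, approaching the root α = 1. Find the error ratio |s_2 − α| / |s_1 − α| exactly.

10/163

s_1 − α = 5/4 − 1 = 1/4, so |s_1 − α| = 1/4.
s_2 − α = 331/326 − 1 = 5/326, so |s_2 − α| = 5/326.
Ratio = (5/326) / (1/4) = 10/163.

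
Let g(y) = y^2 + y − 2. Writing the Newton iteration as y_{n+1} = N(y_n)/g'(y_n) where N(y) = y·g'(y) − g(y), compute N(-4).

g'(y) = 2y + 1.
N(y) = y·g'(y) − g(y) = y·(2y + 1) − (y^2 + y − 2) = y^2 + 2.
N(-4) = 18.

18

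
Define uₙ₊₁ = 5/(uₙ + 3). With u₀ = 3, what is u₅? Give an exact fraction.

2060/1731

u₁ = 5/(3 + 3) = 5/6.
u₂ = 5/(5/6 + 3) = 30/23.
u₃ = 5/(30/23 + 3) = 115/99.
u₄ = 5/(115/99 + 3) = 495/412.
u₅ = 5/(495/412 + 3) = 2060/1731.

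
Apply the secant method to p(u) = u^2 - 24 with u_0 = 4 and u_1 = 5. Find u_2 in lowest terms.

44/9

p(4) = -8, p(5) = 1. u_2 = 5 - 1·(5 - 4)/(1 - (-8)) = 44/9.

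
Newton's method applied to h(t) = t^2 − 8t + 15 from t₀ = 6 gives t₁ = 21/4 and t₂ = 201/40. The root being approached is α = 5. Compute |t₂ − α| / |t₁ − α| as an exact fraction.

1/10

t₁ − α = 21/4 − 5 = 1/4, so |t₁ − α| = 1/4.
t₂ − α = 201/40 − 5 = 1/40, so |t₂ − α| = 1/40.
Ratio = (1/40) / (1/4) = 1/10.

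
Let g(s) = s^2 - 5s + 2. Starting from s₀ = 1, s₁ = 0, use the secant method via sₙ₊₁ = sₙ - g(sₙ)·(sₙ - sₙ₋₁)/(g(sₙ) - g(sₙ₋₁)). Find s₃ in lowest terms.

g(1) = -2, g(0) = 2. s₂ = 0 - 2·(0 - 1)/(2 - (-2)) = 1/2.
g(0) = 2, g(1/2) = -1/4. s₃ = (1/2) - (-1/4)·((1/2) - 0)/((-1/4) - 2) = 4/9.

4/9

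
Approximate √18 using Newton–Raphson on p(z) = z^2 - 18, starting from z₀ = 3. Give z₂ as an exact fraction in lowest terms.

p'(z) = 2z.
p(3) = -9, p'(3) = 6, so z₁ = 3 - (-9)/6 = 9/2.
p(9/2) = 9/4, p'(9/2) = 9, so z₂ = (9/2) - (9/4)/9 = 17/4.

17/4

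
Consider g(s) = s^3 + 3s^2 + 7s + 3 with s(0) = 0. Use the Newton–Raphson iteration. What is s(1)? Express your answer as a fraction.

g'(s) = 3s^2 + 6s + 7.
g(0) = 3, g'(0) = 7, so s(1) = 0 - 3/7 = -3/7.

-3/7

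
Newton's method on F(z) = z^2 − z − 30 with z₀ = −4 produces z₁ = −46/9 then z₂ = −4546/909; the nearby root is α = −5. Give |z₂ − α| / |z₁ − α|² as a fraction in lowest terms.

z₁ − α = −46/9 − (−5) = −46/9 + 5 = −1/9, so |z₁ − α| = 1/9.
z₂ − α = −4546/909 − (−5) = −4546/909 + 5 = −1/909, so |z₂ − α| = 1/909.
|z₁ − α|² = 1/81.
Ratio = (1/909) / (1/81) = 9/101.

9/101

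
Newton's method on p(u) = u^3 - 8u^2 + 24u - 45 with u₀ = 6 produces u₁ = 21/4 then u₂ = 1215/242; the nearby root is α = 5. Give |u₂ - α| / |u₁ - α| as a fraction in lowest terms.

u₁ - α = 21/4 - 5 = 1/4, so |u₁ - α| = 1/4.
u₂ - α = 1215/242 - 5 = 5/242, so |u₂ - α| = 5/242.
Ratio = (5/242) / (1/4) = 10/121.

10/121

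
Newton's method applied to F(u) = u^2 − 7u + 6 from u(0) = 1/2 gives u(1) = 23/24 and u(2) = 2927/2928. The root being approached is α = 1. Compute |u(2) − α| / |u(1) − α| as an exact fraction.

u(1) − α = 23/24 − 1 = −1/24, so |u(1) − α| = 1/24.
u(2) − α = 2927/2928 − 1 = −1/2928, so |u(2) − α| = 1/2928.
Ratio = (1/2928) / (1/24) = 1/122.

1/122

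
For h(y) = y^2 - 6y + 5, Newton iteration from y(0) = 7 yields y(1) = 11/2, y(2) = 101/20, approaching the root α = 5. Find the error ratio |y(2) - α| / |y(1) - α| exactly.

y(1) - α = 11/2 - 5 = 1/2, so |y(1) - α| = 1/2.
y(2) - α = 101/20 - 5 = 1/20, so |y(2) - α| = 1/20.
Ratio = (1/20) / (1/2) = 1/10.

1/10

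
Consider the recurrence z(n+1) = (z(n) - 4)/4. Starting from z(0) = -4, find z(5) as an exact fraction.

-171/128

z(1) = ((-4) - 4)/4 = -2.
z(2) = ((-2) - 4)/4 = -3/2.
z(3) = ((-3/2) - 4)/4 = -11/8.
z(4) = ((-11/8) - 4)/4 = -43/32.
z(5) = ((-43/32) - 4)/4 = -171/128.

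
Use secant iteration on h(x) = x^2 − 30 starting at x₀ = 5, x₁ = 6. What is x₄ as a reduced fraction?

2766/505

h(5) = −5, h(6) = 6. x₂ = 6 − 6·(6 − 5)/(6 − (−5)) = 60/11.
h(6) = 6, h(60/11) = −30/121. x₃ = (60/11) − (−30/121)·((60/11) − 6)/((−30/121) − 6) = 115/21.
h(60/11) = −30/121, h(115/21) = −5/441. x₄ = (115/21) − (−5/441)·((115/21) − (60/11))/((−5/441) − (−30/121)) = 2766/505.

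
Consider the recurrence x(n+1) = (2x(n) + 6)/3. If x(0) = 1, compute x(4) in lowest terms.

x(1) = (2·1 + 6)/3 = 8/3.
x(2) = (2·(8/3) + 6)/3 = 34/9.
x(3) = (2·(34/9) + 6)/3 = 122/27.
x(4) = (2·(122/27) + 6)/3 = 406/81.

406/81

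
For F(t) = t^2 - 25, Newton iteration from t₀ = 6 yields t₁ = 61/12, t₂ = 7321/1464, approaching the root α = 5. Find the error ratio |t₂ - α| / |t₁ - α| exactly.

1/122

t₁ - α = 61/12 - 5 = 1/12, so |t₁ - α| = 1/12.
t₂ - α = 7321/1464 - 5 = 1/1464, so |t₂ - α| = 1/1464.
Ratio = (1/1464) / (1/12) = 1/122.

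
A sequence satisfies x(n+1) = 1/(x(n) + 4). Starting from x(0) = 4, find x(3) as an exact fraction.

x(1) = 1/(4 + 4) = 1/8.
x(2) = 1/(1/8 + 4) = 8/33.
x(3) = 1/(8/33 + 4) = 33/140.

33/140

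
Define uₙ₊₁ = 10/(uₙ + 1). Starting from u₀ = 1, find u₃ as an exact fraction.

u₁ = 10/(1 + 1) = 5.
u₂ = 10/(5 + 1) = 5/3.
u₃ = 10/(5/3 + 1) = 15/4.

15/4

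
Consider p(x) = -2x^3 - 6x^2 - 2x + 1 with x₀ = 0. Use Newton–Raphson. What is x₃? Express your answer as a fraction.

p'(x) = -6x^2 - 12x - 2.
p(0) = 1, p'(0) = -2, so x₁ = 0 - 1/(-2) = 1/2.
p(1/2) = -7/4, p'(1/2) = -19/2, so x₂ = (1/2) - (-7/4)/(-19/2) = 6/19.
p(6/19) = -2009/6859, p'(6/19) = -2306/361, so x₃ = (6/19) - (-2009/6859)/(-2306/361) = 11827/43814.

11827/43814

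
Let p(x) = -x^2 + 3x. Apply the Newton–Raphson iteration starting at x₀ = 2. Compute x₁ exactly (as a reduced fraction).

4

p'(x) = -2x + 3.
p(2) = 2, p'(2) = -1, so x₁ = 2 - 2/(-1) = 4.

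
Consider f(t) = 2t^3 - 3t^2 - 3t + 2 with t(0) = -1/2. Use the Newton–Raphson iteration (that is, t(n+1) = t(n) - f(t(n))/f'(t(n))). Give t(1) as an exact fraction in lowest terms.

-13/6

f'(t) = 6t^2 - 6t - 3.
f(-1/2) = 5/2, f'(-1/2) = 3/2, so t(1) = (-1/2) - (5/2)/(3/2) = -13/6.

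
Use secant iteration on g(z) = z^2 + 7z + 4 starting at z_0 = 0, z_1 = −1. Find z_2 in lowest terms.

g(0) = 4, g(−1) = −2. z_2 = (−1) − (−2)·((−1) − 0)/((−2) − 4) = −2/3.

−2/3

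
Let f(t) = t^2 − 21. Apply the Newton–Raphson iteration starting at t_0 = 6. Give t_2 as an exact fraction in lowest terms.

697/152

f'(t) = 2t.
f(6) = 15, f'(6) = 12, so t_1 = 6 − 15/12 = 19/4.
f(19/4) = 25/16, f'(19/4) = 19/2, so t_2 = (19/4) − (25/16)/(19/2) = 697/152.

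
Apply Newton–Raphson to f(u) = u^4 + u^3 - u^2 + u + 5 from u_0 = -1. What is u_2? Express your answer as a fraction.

f'(u) = 4u^3 + 3u^2 - 2u + 1.
f(-1) = 3, f'(-1) = 2, so u_1 = (-1) - 3/2 = -5/2.
f(-5/2) = 315/16, f'(-5/2) = -151/4, so u_2 = (-5/2) - (315/16)/(-151/4) = -1195/604.

-1195/604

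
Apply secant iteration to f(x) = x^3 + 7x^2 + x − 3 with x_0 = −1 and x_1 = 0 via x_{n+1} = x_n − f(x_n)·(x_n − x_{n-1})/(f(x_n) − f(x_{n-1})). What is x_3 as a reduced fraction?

f(−1) = 2, f(0) = −3. x_2 = 0 − (−3)·(0 − (−1))/((−3) − 2) = −3/5.
f(0) = −3, f(−3/5) = −162/125. x_3 = (−3/5) − (−162/125)·((−3/5) − 0)/((−162/125) − (−3)) = −75/71.

−75/71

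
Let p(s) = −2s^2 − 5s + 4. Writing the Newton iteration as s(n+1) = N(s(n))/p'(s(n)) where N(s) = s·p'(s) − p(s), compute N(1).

−6

p'(s) = −4s − 5.
N(s) = s·p'(s) − p(s) = s·(−4s − 5) − (−2s^2 − 5s + 4) = −2s^2 − 4.
N(1) = −6.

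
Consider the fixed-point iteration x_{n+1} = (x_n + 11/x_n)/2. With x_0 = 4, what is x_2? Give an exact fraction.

1433/432

x_1 = (4 + 11/4)/2 = 27/8.
x_2 = (27/8 + 11/(27/8))/2 = 1433/432.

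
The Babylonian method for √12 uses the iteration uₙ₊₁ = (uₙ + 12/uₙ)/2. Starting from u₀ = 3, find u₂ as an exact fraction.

u₁ = (3 + 12/3)/2 = 7/2.
u₂ = (7/2 + 12/(7/2))/2 = 97/28.

97/28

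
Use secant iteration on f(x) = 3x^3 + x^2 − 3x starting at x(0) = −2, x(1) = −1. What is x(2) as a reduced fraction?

f(−2) = −14, f(−1) = 1. x(2) = (−1) − 1·((−1) − (−2))/(1 − (−14)) = −16/15.

−16/15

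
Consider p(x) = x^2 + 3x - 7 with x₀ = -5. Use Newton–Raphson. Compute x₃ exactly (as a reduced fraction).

p'(x) = 2x + 3.
p(-5) = 3, p'(-5) = -7, so x₁ = (-5) - 3/(-7) = -32/7.
p(-32/7) = 9/49, p'(-32/7) = -43/7, so x₂ = (-32/7) - (9/49)/(-43/7) = -1367/301.
p(-1367/301) = 81/90601, p'(-1367/301) = -1831/301, so x₃ = (-1367/301) - (81/90601)/(-1831/301) = -2502896/551131.

-2502896/551131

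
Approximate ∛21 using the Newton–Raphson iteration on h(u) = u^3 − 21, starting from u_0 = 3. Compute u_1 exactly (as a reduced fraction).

25/9

h'(u) = 3u^2.
h(3) = 6, h'(3) = 27, so u_1 = 3 − 6/27 = 25/9.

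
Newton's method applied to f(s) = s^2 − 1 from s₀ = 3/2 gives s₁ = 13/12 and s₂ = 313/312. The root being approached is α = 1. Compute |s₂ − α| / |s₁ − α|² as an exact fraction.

s₁ − α = 13/12 − 1 = 1/12, so |s₁ − α| = 1/12.
s₂ − α = 313/312 − 1 = 1/312, so |s₂ − α| = 1/312.
|s₁ − α|² = 1/144.
Ratio = (1/312) / (1/144) = 6/13.

6/13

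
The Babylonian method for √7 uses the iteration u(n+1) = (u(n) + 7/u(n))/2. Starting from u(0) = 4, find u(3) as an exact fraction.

1902497/719072

u(1) = (4 + 7/4)/2 = 23/8.
u(2) = (23/8 + 7/(23/8))/2 = 977/368.
u(3) = (977/368 + 7/(977/368))/2 = 1902497/719072.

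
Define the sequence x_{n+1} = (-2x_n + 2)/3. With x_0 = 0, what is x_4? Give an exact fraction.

x_1 = (-2·0 + 2)/3 = 2/3.
x_2 = (-2·(2/3) + 2)/3 = 2/9.
x_3 = (-2·(2/9) + 2)/3 = 14/27.
x_4 = (-2·(14/27) + 2)/3 = 26/81.

26/81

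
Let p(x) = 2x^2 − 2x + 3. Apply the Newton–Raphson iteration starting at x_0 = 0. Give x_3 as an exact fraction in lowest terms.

87/16

p'(x) = 4x − 2.
p(0) = 3, p'(0) = −2, so x_1 = 0 − 3/(−2) = 3/2.
p(3/2) = 9/2, p'(3/2) = 4, so x_2 = (3/2) − (9/2)/4 = 3/8.
p(3/8) = 81/32, p'(3/8) = −1/2, so x_3 = (3/8) − (81/32)/(−1/2) = 87/16.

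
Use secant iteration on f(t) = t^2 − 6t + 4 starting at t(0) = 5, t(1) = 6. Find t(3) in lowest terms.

68/13

f(5) = −1, f(6) = 4. t(2) = 6 − 4·(6 − 5)/(4 − (−1)) = 26/5.
f(6) = 4, f(26/5) = −4/25. t(3) = (26/5) − (−4/25)·((26/5) − 6)/((−4/25) − 4) = 68/13.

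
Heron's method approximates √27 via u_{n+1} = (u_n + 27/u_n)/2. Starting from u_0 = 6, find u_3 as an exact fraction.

u_1 = (6 + 27/6)/2 = 21/4.
u_2 = (21/4 + 27/(21/4))/2 = 291/56.
u_3 = (291/56 + 27/(291/56))/2 = 56451/10864.

56451/10864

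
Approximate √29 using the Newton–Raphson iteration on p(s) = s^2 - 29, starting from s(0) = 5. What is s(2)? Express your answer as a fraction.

727/135

p'(s) = 2s.
p(5) = -4, p'(5) = 10, so s(1) = 5 - (-4)/10 = 27/5.
p(27/5) = 4/25, p'(27/5) = 54/5, so s(2) = (27/5) - (4/25)/(54/5) = 727/135.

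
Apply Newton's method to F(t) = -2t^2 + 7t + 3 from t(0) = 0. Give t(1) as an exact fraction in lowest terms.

F'(t) = -4t + 7.
F(0) = 3, F'(0) = 7, so t(1) = 0 - 3/7 = -3/7.

-3/7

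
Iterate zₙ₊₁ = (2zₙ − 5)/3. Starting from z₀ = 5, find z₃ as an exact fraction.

−55/27

z₁ = (2·5 − 5)/3 = 5/3.
z₂ = (2·(5/3) − 5)/3 = −5/9.
z₃ = (2·(−5/9) − 5)/3 = −55/27.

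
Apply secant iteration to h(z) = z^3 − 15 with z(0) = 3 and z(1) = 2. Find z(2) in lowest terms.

h(3) = 12, h(2) = −7. z(2) = 2 − (−7)·(2 − 3)/((−7) − 12) = 45/19.

45/19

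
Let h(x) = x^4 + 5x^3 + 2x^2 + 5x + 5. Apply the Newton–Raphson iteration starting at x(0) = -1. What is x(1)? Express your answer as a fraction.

-5/6

h'(x) = 4x^3 + 15x^2 + 4x + 5.
h(-1) = -2, h'(-1) = 12, so x(1) = (-1) - (-2)/12 = -5/6.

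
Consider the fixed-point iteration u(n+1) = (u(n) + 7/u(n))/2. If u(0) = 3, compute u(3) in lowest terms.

u(1) = (3 + 7/3)/2 = 8/3.
u(2) = (8/3 + 7/(8/3))/2 = 127/48.
u(3) = (127/48 + 7/(127/48))/2 = 32257/12192.

32257/12192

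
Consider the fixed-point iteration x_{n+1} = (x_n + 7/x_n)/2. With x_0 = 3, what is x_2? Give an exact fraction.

127/48

x_1 = (3 + 7/3)/2 = 8/3.
x_2 = (8/3 + 7/(8/3))/2 = 127/48.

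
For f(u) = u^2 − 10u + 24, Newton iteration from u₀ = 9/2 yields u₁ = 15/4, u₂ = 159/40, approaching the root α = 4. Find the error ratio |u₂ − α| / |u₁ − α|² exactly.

2/5

u₁ − α = 15/4 − 4 = −1/4, so |u₁ − α| = 1/4.
u₂ − α = 159/40 − 4 = −1/40, so |u₂ − α| = 1/40.
|u₁ − α|² = 1/16.
Ratio = (1/40) / (1/16) = 2/5.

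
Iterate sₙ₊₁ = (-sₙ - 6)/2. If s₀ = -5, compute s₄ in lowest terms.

s₁ = (-(-5) - 6)/2 = -1/2.
s₂ = (-(-1/2) - 6)/2 = -11/4.
s₃ = (-(-11/4) - 6)/2 = -13/8.
s₄ = (-(-13/8) - 6)/2 = -35/16.

-35/16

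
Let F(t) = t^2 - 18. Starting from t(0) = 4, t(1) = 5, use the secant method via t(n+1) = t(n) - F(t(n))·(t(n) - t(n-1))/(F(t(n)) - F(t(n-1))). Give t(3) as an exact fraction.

F(4) = -2, F(5) = 7. t(2) = 5 - 7·(5 - 4)/(7 - (-2)) = 38/9.
F(5) = 7, F(38/9) = -14/81. t(3) = (38/9) - (-14/81)·((38/9) - 5)/((-14/81) - 7) = 352/83.

352/83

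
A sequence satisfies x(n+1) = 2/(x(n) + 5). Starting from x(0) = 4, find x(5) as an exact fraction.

2718/7301

x(1) = 2/(4 + 5) = 2/9.
x(2) = 2/(2/9 + 5) = 18/47.
x(3) = 2/(18/47 + 5) = 94/253.
x(4) = 2/(94/253 + 5) = 506/1359.
x(5) = 2/(506/1359 + 5) = 2718/7301.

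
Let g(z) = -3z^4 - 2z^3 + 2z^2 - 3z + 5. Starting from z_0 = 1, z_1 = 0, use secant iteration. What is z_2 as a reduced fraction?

g(1) = -1, g(0) = 5. z_2 = 0 - 5·(0 - 1)/(5 - (-1)) = 5/6.

5/6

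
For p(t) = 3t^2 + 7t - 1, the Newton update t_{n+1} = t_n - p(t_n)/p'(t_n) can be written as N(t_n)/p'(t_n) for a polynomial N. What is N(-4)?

p'(t) = 6t + 7.
N(t) = t·p'(t) - p(t) = t·(6t + 7) - (3t^2 + 7t - 1) = 3t^2 + 1.
N(-4) = 49.

49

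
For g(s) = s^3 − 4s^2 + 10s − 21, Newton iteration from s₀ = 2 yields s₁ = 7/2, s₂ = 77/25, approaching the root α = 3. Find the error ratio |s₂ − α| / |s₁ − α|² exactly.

8/25

s₁ − α = 7/2 − 3 = 1/2, so |s₁ − α| = 1/2.
s₂ − α = 77/25 − 3 = 2/25, so |s₂ − α| = 2/25.
|s₁ − α|² = 1/4.
Ratio = (2/25) / (1/4) = 8/25.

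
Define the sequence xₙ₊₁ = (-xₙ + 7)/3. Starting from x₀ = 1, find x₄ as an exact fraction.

47/27

x₁ = (-1 + 7)/3 = 2.
x₂ = (-2 + 7)/3 = 5/3.
x₃ = (-(5/3) + 7)/3 = 16/9.
x₄ = (-(16/9) + 7)/3 = 47/27.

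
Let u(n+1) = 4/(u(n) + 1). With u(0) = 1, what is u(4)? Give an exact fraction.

28/19

u(1) = 4/(1 + 1) = 2.
u(2) = 4/(2 + 1) = 4/3.
u(3) = 4/(4/3 + 1) = 12/7.
u(4) = 4/(12/7 + 1) = 28/19.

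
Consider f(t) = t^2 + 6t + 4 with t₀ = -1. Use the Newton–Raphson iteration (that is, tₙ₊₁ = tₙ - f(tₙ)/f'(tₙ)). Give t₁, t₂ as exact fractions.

t₁ = -3/4, t₂ = -55/72

f'(t) = 2t + 6.
f(-1) = -1, f'(-1) = 4, so t₁ = (-1) - (-1)/4 = -3/4.
f(-3/4) = 1/16, f'(-3/4) = 9/2, so t₂ = (-3/4) - (1/16)/(9/2) = -55/72.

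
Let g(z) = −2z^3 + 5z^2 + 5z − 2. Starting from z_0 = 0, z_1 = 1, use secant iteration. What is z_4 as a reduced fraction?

g(0) = −2, g(1) = 6. z_2 = 1 − 6·(1 − 0)/(6 − (−2)) = 1/4.
g(1) = 6, g(1/4) = −15/32. z_3 = (1/4) − (−15/32)·((1/4) − 1)/((−15/32) − 6) = 7/23.
g(1/4) = −15/32, g(7/23) = −870/12167. z_4 = (7/23) − (−870/12167)·((7/23) − (1/4))/((−870/12167) − (−15/32)) = 3239/10311.

3239/10311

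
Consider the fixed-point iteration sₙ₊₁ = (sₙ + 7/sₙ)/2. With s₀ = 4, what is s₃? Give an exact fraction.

s₁ = (4 + 7/4)/2 = 23/8.
s₂ = (23/8 + 7/(23/8))/2 = 977/368.
s₃ = (977/368 + 7/(977/368))/2 = 1902497/719072.

1902497/719072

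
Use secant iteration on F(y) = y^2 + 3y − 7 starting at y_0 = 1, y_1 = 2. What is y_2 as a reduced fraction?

3/2

F(1) = −3, F(2) = 3. y_2 = 2 − 3·(2 − 1)/(3 − (−3)) = 3/2.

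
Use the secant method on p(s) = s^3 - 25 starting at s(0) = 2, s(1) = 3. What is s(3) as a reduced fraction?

p(2) = -17, p(3) = 2. s(2) = 3 - 2·(3 - 2)/(2 - (-17)) = 55/19.
p(3) = 2, p(55/19) = -5100/6859. s(3) = (55/19) - (-5100/6859)·((55/19) - 3)/((-5100/6859) - 2) = 27505/9409.

27505/9409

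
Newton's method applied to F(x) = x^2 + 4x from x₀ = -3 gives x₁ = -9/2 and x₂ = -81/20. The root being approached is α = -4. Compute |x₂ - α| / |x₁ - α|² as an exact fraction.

1/5

x₁ - α = -9/2 - (-4) = -9/2 + 4 = -1/2, so |x₁ - α| = 1/2.
x₂ - α = -81/20 - (-4) = -81/20 + 4 = -1/20, so |x₂ - α| = 1/20.
|x₁ - α|² = 1/4.
Ratio = (1/20) / (1/4) = 1/5.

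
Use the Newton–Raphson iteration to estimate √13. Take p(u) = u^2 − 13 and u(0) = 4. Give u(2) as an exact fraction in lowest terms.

1673/464

p'(u) = 2u.
p(4) = 3, p'(4) = 8, so u(1) = 4 − 3/8 = 29/8.
p(29/8) = 9/64, p'(29/8) = 29/4, so u(2) = (29/8) − (9/64)/(29/4) = 1673/464.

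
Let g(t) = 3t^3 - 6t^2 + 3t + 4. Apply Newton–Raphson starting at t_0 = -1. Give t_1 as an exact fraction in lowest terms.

g'(t) = 9t^2 - 12t + 3.
g(-1) = -8, g'(-1) = 24, so t_1 = (-1) - (-8)/24 = -2/3.

-2/3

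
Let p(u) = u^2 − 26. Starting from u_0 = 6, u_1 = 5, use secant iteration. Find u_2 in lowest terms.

56/11

p(6) = 10, p(5) = −1. u_2 = 5 − (−1)·(5 − 6)/((−1) − 10) = 56/11.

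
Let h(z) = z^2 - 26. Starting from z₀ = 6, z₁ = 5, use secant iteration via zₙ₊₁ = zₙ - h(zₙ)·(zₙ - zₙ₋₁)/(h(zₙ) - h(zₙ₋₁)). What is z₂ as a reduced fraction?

h(6) = 10, h(5) = -1. z₂ = 5 - (-1)·(5 - 6)/((-1) - 10) = 56/11.

56/11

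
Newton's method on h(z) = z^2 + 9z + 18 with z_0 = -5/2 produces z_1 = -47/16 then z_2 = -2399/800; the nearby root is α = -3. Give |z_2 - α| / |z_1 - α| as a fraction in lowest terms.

z_1 - α = -47/16 - (-3) = -47/16 + 3 = 1/16, so |z_1 - α| = 1/16.
z_2 - α = -2399/800 - (-3) = -2399/800 + 3 = 1/800, so |z_2 - α| = 1/800.
Ratio = (1/800) / (1/16) = 1/50.

1/50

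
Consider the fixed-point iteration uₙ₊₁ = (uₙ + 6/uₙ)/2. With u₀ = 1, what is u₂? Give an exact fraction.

u₁ = (1 + 6/1)/2 = 7/2.
u₂ = (7/2 + 6/(7/2))/2 = 73/28.

73/28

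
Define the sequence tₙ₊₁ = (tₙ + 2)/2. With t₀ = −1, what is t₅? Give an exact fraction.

t₁ = ((−1) + 2)/2 = 1/2.
t₂ = ((1/2) + 2)/2 = 5/4.
t₃ = ((5/4) + 2)/2 = 13/8.
t₄ = ((13/8) + 2)/2 = 29/16.
t₅ = ((29/16) + 2)/2 = 61/32.

61/32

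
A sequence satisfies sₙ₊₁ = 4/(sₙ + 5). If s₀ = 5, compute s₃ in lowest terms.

108/155

s₁ = 4/(5 + 5) = 2/5.
s₂ = 4/(2/5 + 5) = 20/27.
s₃ = 4/(20/27 + 5) = 108/155.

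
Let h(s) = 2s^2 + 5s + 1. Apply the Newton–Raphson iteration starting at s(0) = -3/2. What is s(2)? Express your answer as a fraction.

h'(s) = 4s + 5.
h(-3/2) = -2, h'(-3/2) = -1, so s(1) = (-3/2) - (-2)/(-1) = -7/2.
h(-7/2) = 8, h'(-7/2) = -9, so s(2) = (-7/2) - 8/(-9) = -47/18.

-47/18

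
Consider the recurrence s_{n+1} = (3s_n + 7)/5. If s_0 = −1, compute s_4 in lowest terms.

1823/625

s_1 = (3·(−1) + 7)/5 = 4/5.
s_2 = (3·(4/5) + 7)/5 = 47/25.
s_3 = (3·(47/25) + 7)/5 = 316/125.
s_4 = (3·(316/125) + 7)/5 = 1823/625.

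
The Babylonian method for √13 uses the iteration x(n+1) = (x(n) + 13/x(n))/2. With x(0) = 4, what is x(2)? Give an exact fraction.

x(1) = (4 + 13/4)/2 = 29/8.
x(2) = (29/8 + 13/(29/8))/2 = 1673/464.

1673/464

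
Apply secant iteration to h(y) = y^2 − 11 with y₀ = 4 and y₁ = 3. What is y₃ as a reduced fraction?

h(4) = 5, h(3) = −2. y₂ = 3 − (−2)·(3 − 4)/((−2) − 5) = 23/7.
h(3) = −2, h(23/7) = −10/49. y₃ = (23/7) − (−10/49)·((23/7) − 3)/((−10/49) − (−2)) = 73/22.

73/22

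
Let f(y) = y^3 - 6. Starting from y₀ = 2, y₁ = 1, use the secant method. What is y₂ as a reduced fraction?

f(2) = 2, f(1) = -5. y₂ = 1 - (-5)·(1 - 2)/((-5) - 2) = 12/7.

12/7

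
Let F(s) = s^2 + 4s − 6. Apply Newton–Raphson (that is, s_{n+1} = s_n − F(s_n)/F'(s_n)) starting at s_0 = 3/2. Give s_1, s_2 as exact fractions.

s_1 = 33/28, s_2 = 5793/4984

F'(s) = 2s + 4.
F(3/2) = 9/4, F'(3/2) = 7, so s_1 = (3/2) − (9/4)/7 = 33/28.
F(33/28) = 81/784, F'(33/28) = 89/14, so s_2 = (33/28) − (81/784)/(89/14) = 5793/4984.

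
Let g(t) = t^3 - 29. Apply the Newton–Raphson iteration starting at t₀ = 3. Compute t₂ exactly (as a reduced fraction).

1714381/558009

g'(t) = 3t^2.
g(3) = -2, g'(3) = 27, so t₁ = 3 - (-2)/27 = 83/27.
g(83/27) = 980/19683, g'(83/27) = 6889/243, so t₂ = (83/27) - (980/19683)/(6889/243) = 1714381/558009.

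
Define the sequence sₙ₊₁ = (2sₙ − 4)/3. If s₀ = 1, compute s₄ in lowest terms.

s₁ = (2·1 − 4)/3 = −2/3.
s₂ = (2·(−2/3) − 4)/3 = −16/9.
s₃ = (2·(−16/9) − 4)/3 = −68/27.
s₄ = (2·(−68/27) − 4)/3 = −244/81.

−244/81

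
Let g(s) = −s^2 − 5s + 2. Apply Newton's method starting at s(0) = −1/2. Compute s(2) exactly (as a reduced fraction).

g'(s) = −2s − 5.
g(−1/2) = 17/4, g'(−1/2) = −4, so s(1) = (−1/2) − (17/4)/(−4) = 9/16.
g(9/16) = −289/256, g'(9/16) = −49/8, so s(2) = (9/16) − (−289/256)/(−49/8) = 593/1568.

593/1568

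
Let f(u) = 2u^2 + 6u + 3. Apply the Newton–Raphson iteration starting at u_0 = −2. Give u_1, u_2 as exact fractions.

u_1 = −5/2, u_2 = −19/8

f'(u) = 4u + 6.
f(−2) = −1, f'(−2) = −2, so u_1 = (−2) − (−1)/(−2) = −5/2.
f(−5/2) = 1/2, f'(−5/2) = −4, so u_2 = (−5/2) − (1/2)/(−4) = −19/8.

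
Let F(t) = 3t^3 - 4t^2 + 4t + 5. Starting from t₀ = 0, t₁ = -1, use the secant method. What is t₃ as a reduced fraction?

F(0) = 5, F(-1) = -6. t₂ = (-1) - (-6)·((-1) - 0)/((-6) - 5) = -5/11.
F(-1) = -6, F(-5/11) = 2760/1331. t₃ = (-5/11) - (2760/1331)·((-5/11) - (-1))/((2760/1331) - (-6)) = -355/597.

-355/597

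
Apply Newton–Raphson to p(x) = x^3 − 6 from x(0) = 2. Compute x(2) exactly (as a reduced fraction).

1979/1089

p'(x) = 3x^2.
p(2) = 2, p'(2) = 12, so x(1) = 2 − 2/12 = 11/6.
p(11/6) = 35/216, p'(11/6) = 121/12, so x(2) = (11/6) − (35/216)/(121/12) = 1979/1089.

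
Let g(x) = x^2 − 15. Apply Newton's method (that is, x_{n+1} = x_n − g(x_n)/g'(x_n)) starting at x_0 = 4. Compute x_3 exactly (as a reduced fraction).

7380481/1905632

g'(x) = 2x.
g(4) = 1, g'(4) = 8, so x_1 = 4 − 1/8 = 31/8.
g(31/8) = 1/64, g'(31/8) = 31/4, so x_2 = (31/8) − (1/64)/(31/4) = 1921/496.
g(1921/496) = 1/246016, g'(1921/496) = 1921/248, so x_3 = (1921/496) − (1/246016)/(1921/248) = 7380481/1905632.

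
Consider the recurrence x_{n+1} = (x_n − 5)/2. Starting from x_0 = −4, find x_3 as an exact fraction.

−39/8

x_1 = ((−4) − 5)/2 = −9/2.
x_2 = ((−9/2) − 5)/2 = −19/4.
x_3 = ((−19/4) − 5)/2 = −39/8.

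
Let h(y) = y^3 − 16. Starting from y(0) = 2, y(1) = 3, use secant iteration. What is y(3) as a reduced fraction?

h(2) = −8, h(3) = 11. y(2) = 3 − 11·(3 − 2)/(11 − (−8)) = 46/19.
h(3) = 11, h(46/19) = −12408/6859. y(3) = (46/19) − (−12408/6859)·((46/19) − 3)/((−12408/6859) − 11) = 19990/7987.

19990/7987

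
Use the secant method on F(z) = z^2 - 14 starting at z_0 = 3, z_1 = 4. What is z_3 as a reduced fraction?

F(3) = -5, F(4) = 2. z_2 = 4 - 2·(4 - 3)/(2 - (-5)) = 26/7.
F(4) = 2, F(26/7) = -10/49. z_3 = (26/7) - (-10/49)·((26/7) - 4)/((-10/49) - 2) = 101/27.

101/27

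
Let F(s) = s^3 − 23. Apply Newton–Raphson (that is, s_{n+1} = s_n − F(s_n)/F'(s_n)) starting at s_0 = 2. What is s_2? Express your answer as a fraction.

F'(s) = 3s^2.
F(2) = −15, F'(2) = 12, so s_1 = 2 − (−15)/12 = 13/4.
F(13/4) = 725/64, F'(13/4) = 507/16, so s_2 = (13/4) − (725/64)/(507/16) = 2933/1014.

2933/1014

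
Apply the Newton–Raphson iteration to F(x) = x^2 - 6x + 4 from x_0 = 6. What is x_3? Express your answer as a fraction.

F'(x) = 2x - 6.
F(6) = 4, F'(6) = 6, so x_1 = 6 - 4/6 = 16/3.
F(16/3) = 4/9, F'(16/3) = 14/3, so x_2 = (16/3) - (4/9)/(14/3) = 110/21.
F(110/21) = 4/441, F'(110/21) = 94/21, so x_3 = (110/21) - (4/441)/(94/21) = 5168/987.

5168/987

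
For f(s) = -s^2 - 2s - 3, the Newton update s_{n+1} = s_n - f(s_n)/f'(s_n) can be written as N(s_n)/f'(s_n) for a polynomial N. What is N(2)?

f'(s) = -2s - 2.
N(s) = s·f'(s) - f(s) = s·(-2s - 2) - (-s^2 - 2s - 3) = -s^2 + 3.
N(2) = -1.

-1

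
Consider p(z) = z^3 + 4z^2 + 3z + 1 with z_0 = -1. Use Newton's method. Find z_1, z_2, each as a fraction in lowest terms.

p'(z) = 3z^2 + 8z + 3.
p(-1) = 1, p'(-1) = -2, so z_1 = (-1) - 1/(-2) = -1/2.
p(-1/2) = 3/8, p'(-1/2) = -1/4, so z_2 = (-1/2) - (3/8)/(-1/4) = 1.

z_1 = -1/2, z_2 = 1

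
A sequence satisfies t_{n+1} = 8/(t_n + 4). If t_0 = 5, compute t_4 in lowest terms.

31/21

t_1 = 8/(5 + 4) = 8/9.
t_2 = 8/(8/9 + 4) = 18/11.
t_3 = 8/(18/11 + 4) = 44/31.
t_4 = 8/(44/31 + 4) = 31/21.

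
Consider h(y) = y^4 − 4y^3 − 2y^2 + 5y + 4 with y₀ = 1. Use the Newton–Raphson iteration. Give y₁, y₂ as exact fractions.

h'(y) = 4y^3 − 12y^2 − 4y + 5.
h(1) = 4, h'(1) = −7, so y₁ = 1 − 4/(−7) = 11/7.
h(11/7) = −6016/2401, h'(11/7) = −5281/343, so y₂ = (11/7) − (−6016/2401)/(−5281/343) = 52075/36967.

y₁ = 11/7, y₂ = 52075/36967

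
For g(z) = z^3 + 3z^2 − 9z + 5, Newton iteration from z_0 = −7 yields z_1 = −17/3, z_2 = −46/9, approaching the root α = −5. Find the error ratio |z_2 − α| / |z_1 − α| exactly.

z_1 − α = −17/3 − (−5) = −17/3 + 5 = −2/3, so |z_1 − α| = 2/3.
z_2 − α = −46/9 − (−5) = −46/9 + 5 = −1/9, so |z_2 − α| = 1/9.
Ratio = (1/9) / (2/3) = 1/6.

1/6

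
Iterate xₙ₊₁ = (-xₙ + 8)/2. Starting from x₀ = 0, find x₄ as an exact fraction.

x₁ = (-0 + 8)/2 = 4.
x₂ = (-4 + 8)/2 = 2.
x₃ = (-2 + 8)/2 = 3.
x₄ = (-3 + 8)/2 = 5/2.

5/2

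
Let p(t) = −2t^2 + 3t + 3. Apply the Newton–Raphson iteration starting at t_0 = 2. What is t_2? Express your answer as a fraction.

317/145

p'(t) = −4t + 3.
p(2) = 1, p'(2) = −5, so t_1 = 2 − 1/(−5) = 11/5.
p(11/5) = −2/25, p'(11/5) = −29/5, so t_2 = (11/5) − (−2/25)/(−29/5) = 317/145.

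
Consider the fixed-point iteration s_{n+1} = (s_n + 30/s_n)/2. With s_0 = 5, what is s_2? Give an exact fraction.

s_1 = (5 + 30/5)/2 = 11/2.
s_2 = (11/2 + 30/(11/2))/2 = 241/44.

241/44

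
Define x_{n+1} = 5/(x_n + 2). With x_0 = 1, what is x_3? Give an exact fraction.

x_1 = 5/(1 + 2) = 5/3.
x_2 = 5/(5/3 + 2) = 15/11.
x_3 = 5/(15/11 + 2) = 55/37.

55/37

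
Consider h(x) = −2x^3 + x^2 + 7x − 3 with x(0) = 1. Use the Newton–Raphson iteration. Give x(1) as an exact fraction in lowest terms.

h'(x) = −6x^2 + 2x + 7.
h(1) = 3, h'(1) = 3, so x(1) = 1 − 3/3 = 0.

0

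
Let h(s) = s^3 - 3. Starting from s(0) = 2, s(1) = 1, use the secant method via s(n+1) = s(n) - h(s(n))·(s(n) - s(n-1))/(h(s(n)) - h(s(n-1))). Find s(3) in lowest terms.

h(2) = 5, h(1) = -2. s(2) = 1 - (-2)·(1 - 2)/((-2) - 5) = 9/7.
h(1) = -2, h(9/7) = -300/343. s(3) = (9/7) - (-300/343)·((9/7) - 1)/((-300/343) - (-2)) = 291/193.

291/193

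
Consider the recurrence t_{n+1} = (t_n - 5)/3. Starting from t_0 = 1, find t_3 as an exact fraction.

-64/27

t_1 = (1 - 5)/3 = -4/3.
t_2 = ((-4/3) - 5)/3 = -19/9.
t_3 = ((-19/9) - 5)/3 = -64/27.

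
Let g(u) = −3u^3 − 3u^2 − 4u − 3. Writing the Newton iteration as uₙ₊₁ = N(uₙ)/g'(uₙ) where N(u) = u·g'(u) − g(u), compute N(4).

g'(u) = −9u^2 − 6u − 4.
N(u) = u·g'(u) − g(u) = u·(−9u^2 − 6u − 4) − (−3u^3 − 3u^2 − 4u − 3) = −6u^3 − 3u^2 + 3.
N(4) = −429.

−429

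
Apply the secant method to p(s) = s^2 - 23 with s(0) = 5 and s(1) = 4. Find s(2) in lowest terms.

43/9

p(5) = 2, p(4) = -7. s(2) = 4 - (-7)·(4 - 5)/((-7) - 2) = 43/9.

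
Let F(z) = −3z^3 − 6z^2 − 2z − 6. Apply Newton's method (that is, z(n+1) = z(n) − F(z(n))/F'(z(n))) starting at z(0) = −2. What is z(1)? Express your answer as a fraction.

−15/7

F'(z) = −9z^2 − 12z − 2.
F(−2) = −2, F'(−2) = −14, so z(1) = (−2) − (−2)/(−14) = −15/7.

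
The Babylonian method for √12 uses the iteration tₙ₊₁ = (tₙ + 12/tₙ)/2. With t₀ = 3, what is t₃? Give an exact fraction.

18817/5432

t₁ = (3 + 12/3)/2 = 7/2.
t₂ = (7/2 + 12/(7/2))/2 = 97/28.
t₃ = (97/28 + 12/(97/28))/2 = 18817/5432.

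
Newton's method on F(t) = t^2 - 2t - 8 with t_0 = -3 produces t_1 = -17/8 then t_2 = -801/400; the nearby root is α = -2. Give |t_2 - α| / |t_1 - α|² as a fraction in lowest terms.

t_1 - α = -17/8 - (-2) = -17/8 + 2 = -1/8, so |t_1 - α| = 1/8.
t_2 - α = -801/400 - (-2) = -801/400 + 2 = -1/400, so |t_2 - α| = 1/400.
|t_1 - α|² = 1/64.
Ratio = (1/400) / (1/64) = 4/25.

4/25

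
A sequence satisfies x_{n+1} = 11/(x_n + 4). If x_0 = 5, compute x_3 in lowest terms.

x_1 = 11/(5 + 4) = 11/9.
x_2 = 11/(11/9 + 4) = 99/47.
x_3 = 11/(99/47 + 4) = 517/287.

517/287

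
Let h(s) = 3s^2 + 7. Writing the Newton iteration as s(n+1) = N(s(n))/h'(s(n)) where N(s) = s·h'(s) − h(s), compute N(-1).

−4

h'(s) = 6s.
N(s) = s·h'(s) − h(s) = s·(6s) − (3s^2 + 7) = 3s^2 − 7.
N(-1) = −4.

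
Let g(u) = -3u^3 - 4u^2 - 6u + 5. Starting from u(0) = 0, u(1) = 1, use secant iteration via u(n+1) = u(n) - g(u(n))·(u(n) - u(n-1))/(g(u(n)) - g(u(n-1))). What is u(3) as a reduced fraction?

1375/2727

g(0) = 5, g(1) = -8. u(2) = 1 - (-8)·(1 - 0)/((-8) - 5) = 5/13.
g(1) = -8, g(5/13) = 4240/2197. u(3) = (5/13) - (4240/2197)·((5/13) - 1)/((4240/2197) - (-8)) = 1375/2727.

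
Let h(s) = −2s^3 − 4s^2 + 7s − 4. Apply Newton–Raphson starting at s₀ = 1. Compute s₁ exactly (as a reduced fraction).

4/7

h'(s) = −6s^2 − 8s + 7.
h(1) = −3, h'(1) = −7, so s₁ = 1 − (−3)/(−7) = 4/7.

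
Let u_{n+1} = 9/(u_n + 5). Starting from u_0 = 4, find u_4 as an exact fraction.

u_1 = 9/(4 + 5) = 1.
u_2 = 9/(1 + 5) = 3/2.
u_3 = 9/(3/2 + 5) = 18/13.
u_4 = 9/(18/13 + 5) = 117/83.

117/83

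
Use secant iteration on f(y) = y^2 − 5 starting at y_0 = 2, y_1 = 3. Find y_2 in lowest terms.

f(2) = −1, f(3) = 4. y_2 = 3 − 4·(3 − 2)/(4 − (−1)) = 11/5.

11/5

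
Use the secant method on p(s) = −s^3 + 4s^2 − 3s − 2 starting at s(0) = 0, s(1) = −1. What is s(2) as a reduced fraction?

−1/4

p(0) = −2, p(−1) = 6. s(2) = (−1) − 6·((−1) − 0)/(6 − (−2)) = −1/4.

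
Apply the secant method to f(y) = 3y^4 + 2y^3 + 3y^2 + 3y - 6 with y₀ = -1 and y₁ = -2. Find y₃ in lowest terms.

f(-1) = -5, f(-2) = 32. y₂ = (-2) - 32·((-2) - (-1))/(32 - (-5)) = -42/37.
f(-2) = 32, f(-42/37) = -6529920/1874161. y₃ = (-42/37) - (-6529920/1874161)·((-42/37) - (-2))/((-6529920/1874161) - 32) = -2535546/2078221.

-2535546/2078221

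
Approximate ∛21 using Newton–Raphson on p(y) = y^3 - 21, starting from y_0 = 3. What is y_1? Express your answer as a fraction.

25/9

p'(y) = 3y^2.
p(3) = 6, p'(3) = 27, so y_1 = 3 - 6/27 = 25/9.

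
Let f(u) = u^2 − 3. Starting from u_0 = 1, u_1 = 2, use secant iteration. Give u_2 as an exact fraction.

f(1) = −2, f(2) = 1. u_2 = 2 − 1·(2 − 1)/(1 − (−2)) = 5/3.

5/3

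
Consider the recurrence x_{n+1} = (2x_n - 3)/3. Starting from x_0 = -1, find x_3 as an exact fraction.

x_1 = (2·(-1) - 3)/3 = -5/3.
x_2 = (2·(-5/3) - 3)/3 = -19/9.
x_3 = (2·(-19/9) - 3)/3 = -65/27.

-65/27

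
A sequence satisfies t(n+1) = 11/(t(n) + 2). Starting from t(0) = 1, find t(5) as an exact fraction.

3531/1379

t(1) = 11/(1 + 2) = 11/3.
t(2) = 11/(11/3 + 2) = 33/17.
t(3) = 11/(33/17 + 2) = 187/67.
t(4) = 11/(187/67 + 2) = 737/321.
t(5) = 11/(737/321 + 2) = 3531/1379.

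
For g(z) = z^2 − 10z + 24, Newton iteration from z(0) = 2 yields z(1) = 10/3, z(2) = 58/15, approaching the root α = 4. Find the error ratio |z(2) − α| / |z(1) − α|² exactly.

z(1) − α = 10/3 − 4 = −2/3, so |z(1) − α| = 2/3.
z(2) − α = 58/15 − 4 = −2/15, so |z(2) − α| = 2/15.
|z(1) − α|² = 4/9.
Ratio = (2/15) / (4/9) = 3/10.

3/10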